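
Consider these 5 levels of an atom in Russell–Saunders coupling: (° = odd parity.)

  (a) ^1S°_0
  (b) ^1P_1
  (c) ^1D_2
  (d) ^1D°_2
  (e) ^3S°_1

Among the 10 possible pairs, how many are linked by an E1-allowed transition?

3

(a)–(b): allowed.
(a)–(c): forbidden (ΔL, ΔJ).
(a)–(d): forbidden (parity, ΔL, ΔJ).
(a)–(e): forbidden (parity, ΔS, ΔL).
(b)–(c): forbidden (parity).
(b)–(d): allowed.
(b)–(e): forbidden (ΔS).
(c)–(d): allowed.
(c)–(e): forbidden (ΔS, ΔL).
(d)–(e): forbidden (parity, ΔS, ΔL).
Allowed pairs: 3 of 10.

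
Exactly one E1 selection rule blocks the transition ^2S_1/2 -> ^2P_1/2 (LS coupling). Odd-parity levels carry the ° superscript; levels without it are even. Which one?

parity

Reading off the term symbols: S 1/2→1/2, L 0→1, J 1/2→1/2, parity even→even.
Parity must change: even → even — fails.
ΔS = 0: S: 1/2 → 1/2 — ok.
ΔL = 0, ±1 (not L=0↔0): L: 0 → 1, ΔL = +1 — ok.
ΔJ = 0, ±1 (not J=0↔0): J: 1/2 → 1/2, ΔJ = +0 — ok.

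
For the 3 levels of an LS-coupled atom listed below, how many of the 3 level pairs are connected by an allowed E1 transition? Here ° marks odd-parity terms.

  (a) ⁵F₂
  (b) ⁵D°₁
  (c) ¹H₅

(a)–(b): allowed.
(a)–(c): forbidden (parity, ΔS, ΔL, ΔJ).
(b)–(c): forbidden (ΔS, ΔL, ΔJ).
Allowed pairs: 1 of 3.

1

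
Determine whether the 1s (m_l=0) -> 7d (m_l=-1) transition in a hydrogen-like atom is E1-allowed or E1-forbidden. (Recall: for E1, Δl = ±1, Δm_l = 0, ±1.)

forbidden

Δl = 2 − 0 = +2; the E1 rule Δl = ±1 is violated.
Δm_l = -1 − (0) = -1. E1 requires Δm_l = 0, ±1: satisfied.
The transition is electric-dipole forbidden.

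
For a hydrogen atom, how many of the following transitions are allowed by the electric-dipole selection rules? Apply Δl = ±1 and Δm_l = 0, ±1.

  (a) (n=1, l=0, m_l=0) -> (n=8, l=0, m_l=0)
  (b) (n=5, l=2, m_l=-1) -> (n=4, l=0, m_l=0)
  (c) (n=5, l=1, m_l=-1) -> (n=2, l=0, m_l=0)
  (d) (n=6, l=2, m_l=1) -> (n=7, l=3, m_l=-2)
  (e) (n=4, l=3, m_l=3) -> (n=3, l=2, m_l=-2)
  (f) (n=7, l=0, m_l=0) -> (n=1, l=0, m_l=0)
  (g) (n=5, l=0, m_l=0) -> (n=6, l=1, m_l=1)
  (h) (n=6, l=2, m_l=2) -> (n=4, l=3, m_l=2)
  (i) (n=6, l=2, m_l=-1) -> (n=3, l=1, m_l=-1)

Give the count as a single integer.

(a) forbidden — Δl = +0 (E1 requires Δl = ±1)
(b) forbidden — Δl = -2 (E1 requires Δl = ±1)
(c) allowed
(d) forbidden — Δm_l = -3 (E1 requires Δm_l = 0, ±1)
(e) forbidden — Δm_l = -5 (E1 requires Δm_l = 0, ±1)
(f) forbidden — Δl = +0 (E1 requires Δl = ±1)
(g) allowed
(h) allowed
(i) allowed
Total allowed: 4 of 9.

4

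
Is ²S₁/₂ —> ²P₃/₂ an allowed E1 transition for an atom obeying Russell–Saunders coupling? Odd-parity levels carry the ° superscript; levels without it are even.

forbidden

Initial level: S=1/2, L=0, J=1/2, parity even. Final level: S=1/2, L=1, J=3/2, parity even.
Parity must change: even → even — fails.
ΔS = 0: S: 1/2 → 1/2 — ok.
ΔL = 0, ±1 (not L=0↔0): L: 0 → 1, ΔL = +1 — ok.
ΔJ = 0, ±1 (not J=0↔0): J: 1/2 → 3/2, ΔJ = +1 — ok.
Rule(s) violated: parity.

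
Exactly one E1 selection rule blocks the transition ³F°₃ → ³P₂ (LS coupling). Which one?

Reading off the term symbols: S 1→1, L 3→1, J 3→2, parity odd→even.
Parity must change: odd → even — passes.
ΔS = 0: S: 1 → 1 — passes.
ΔL = 0, ±1 (not L=0↔0): L: 3 → 1, ΔL = -2 — fails.
ΔJ = 0, ±1 (not J=0↔0): J: 3 → 2, ΔJ = -1 — passes.

the ΔL = 0, ±1 rule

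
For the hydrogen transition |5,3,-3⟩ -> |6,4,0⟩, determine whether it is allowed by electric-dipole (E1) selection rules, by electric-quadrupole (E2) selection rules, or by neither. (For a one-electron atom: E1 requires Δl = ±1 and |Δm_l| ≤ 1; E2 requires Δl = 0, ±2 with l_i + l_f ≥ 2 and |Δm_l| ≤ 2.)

neither

Δl = 4 − 3 = +1; l_i + l_f = 7.
Δm_l = +3.
E1 (Δl = ±1, |Δm_l| ≤ 1): not satisfied.
E2 (Δl = 0,±2, l_i+l_f ≥ 2, |Δm_l| ≤ 2): not satisfied.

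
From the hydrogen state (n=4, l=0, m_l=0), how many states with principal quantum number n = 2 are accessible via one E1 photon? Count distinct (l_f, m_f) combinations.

3

E1 requires Δl = ±1, so l_f ∈ {-1, 1}; with 0 ≤ l_f ≤ n_f−1 = 1, the allowed l_f values are {1}.
For l_f = 1: m_f ∈ {m_i−1, m_i, m_i+1} ∩ [−1, 1] = {-1, 0, 1} → 3 states.
Total: 3.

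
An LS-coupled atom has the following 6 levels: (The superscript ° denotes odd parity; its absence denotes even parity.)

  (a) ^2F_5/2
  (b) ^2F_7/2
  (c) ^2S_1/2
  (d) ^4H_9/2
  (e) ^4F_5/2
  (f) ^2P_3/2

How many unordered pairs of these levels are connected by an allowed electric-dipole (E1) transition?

(a)–(b): forbidden (parity).
(a)–(c): forbidden (parity, ΔL, ΔJ).
(a)–(d): forbidden (parity, ΔS, ΔL, ΔJ).
(a)–(e): forbidden (parity, ΔS).
(a)–(f): forbidden (parity, ΔL).
(b)–(c): forbidden (parity, ΔL, ΔJ).
(b)–(d): forbidden (parity, ΔS, ΔL).
(b)–(e): forbidden (parity, ΔS).
(b)–(f): forbidden (parity, ΔL, ΔJ).
(c)–(d): forbidden (parity, ΔS, ΔL, ΔJ).
(c)–(e): forbidden (parity, ΔS, ΔL, ΔJ).
(c)–(f): forbidden (parity).
(d)–(e): forbidden (parity, ΔL, ΔJ).
(d)–(f): forbidden (parity, ΔS, ΔL, ΔJ).
(e)–(f): forbidden (parity, ΔS, ΔL).
Allowed pairs: 0 of 15.

0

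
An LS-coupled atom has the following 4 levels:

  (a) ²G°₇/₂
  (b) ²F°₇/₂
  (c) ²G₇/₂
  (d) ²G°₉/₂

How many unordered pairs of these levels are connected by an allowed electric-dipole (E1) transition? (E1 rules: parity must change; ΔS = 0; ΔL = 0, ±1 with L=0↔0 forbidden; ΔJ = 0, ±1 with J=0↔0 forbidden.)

(a)–(b): forbidden (parity).
(a)–(c): allowed.
(a)–(d): forbidden (parity).
(b)–(c): allowed.
(b)–(d): forbidden (parity).
(c)–(d): allowed.
Allowed pairs: 3 of 6.

3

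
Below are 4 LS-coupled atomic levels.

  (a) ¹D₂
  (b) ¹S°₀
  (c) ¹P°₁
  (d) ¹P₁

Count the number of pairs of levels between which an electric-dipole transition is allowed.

3

(a)–(b): forbidden (ΔL, ΔJ).
(a)–(c): allowed.
(a)–(d): forbidden (parity).
(b)–(c): forbidden (parity).
(b)–(d): allowed.
(c)–(d): allowed.
Allowed pairs: 3 of 6.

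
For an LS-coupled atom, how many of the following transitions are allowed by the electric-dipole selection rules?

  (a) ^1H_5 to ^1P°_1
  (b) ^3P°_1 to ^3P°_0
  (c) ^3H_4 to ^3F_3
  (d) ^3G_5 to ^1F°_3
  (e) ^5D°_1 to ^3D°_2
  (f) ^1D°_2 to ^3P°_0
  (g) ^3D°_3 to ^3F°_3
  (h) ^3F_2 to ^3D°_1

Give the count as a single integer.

(a) forbidden (ΔL, ΔJ fail)
(b) forbidden (parity fails)
(c) forbidden (parity, ΔL fail)
(d) forbidden (ΔS, ΔJ fail)
(e) forbidden (parity, ΔS fail)
(f) forbidden (parity, ΔS, ΔJ fail)
(g) forbidden (parity fails)
(h) allowed
Total allowed: 1 of 8.

1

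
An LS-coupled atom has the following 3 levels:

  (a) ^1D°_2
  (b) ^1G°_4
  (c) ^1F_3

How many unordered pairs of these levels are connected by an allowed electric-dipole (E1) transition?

(a)–(b): forbidden (parity, ΔL, ΔJ).
(a)–(c): allowed.
(b)–(c): allowed.
Allowed pairs: 2 of 3.

2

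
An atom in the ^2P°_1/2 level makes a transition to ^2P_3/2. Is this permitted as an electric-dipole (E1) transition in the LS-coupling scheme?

allowed

Reading off the term symbols: S 1/2→1/2, L 1→1, J 1/2→3/2, parity odd→even.
Parity must change: odd → even — satisfied.
ΔS = 0: S: 1/2 → 1/2 — satisfied.
ΔL = 0, ±1 (not L=0↔0): L: 1 → 1, ΔL = +0 — satisfied.
ΔJ = 0, ±1 (not J=0↔0): J: 1/2 → 3/2, ΔJ = +1 — satisfied.
All four E1 rules are satisfied.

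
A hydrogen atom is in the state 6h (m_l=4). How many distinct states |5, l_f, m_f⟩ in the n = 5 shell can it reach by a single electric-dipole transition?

2

E1 requires Δl = ±1, so l_f ∈ {4, 6}; with 0 ≤ l_f ≤ n_f−1 = 4, the allowed l_f values are {4}.
For l_f = 4: m_f ∈ {m_i−1, m_i, m_i+1} ∩ [−4, 4] = {3, 4} → 2 states.
Total: 2.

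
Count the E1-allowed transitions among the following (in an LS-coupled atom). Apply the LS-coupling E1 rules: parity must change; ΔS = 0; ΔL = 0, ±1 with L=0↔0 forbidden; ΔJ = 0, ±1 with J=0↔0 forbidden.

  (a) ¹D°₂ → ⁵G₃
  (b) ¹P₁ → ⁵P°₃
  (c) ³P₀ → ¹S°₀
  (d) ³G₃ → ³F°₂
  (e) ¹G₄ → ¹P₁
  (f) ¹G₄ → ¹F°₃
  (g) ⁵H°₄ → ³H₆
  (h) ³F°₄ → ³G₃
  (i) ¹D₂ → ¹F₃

(a) forbidden (ΔS, ΔL fail)
(b) forbidden (ΔS, ΔJ fail)
(c) forbidden (ΔS, ΔJ fail)
(d) allowed
(e) forbidden (parity, ΔL, ΔJ fail)
(f) allowed
(g) forbidden (ΔS, ΔJ fail)
(h) allowed
(i) forbidden (parity fails)
Total allowed: 3 of 9.

3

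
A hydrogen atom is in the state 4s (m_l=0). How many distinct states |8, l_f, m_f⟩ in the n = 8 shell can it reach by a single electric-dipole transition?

E1 requires Δl = ±1, so l_f ∈ {-1, 1}; with 0 ≤ l_f ≤ n_f−1 = 7, the allowed l_f values are {1}.
For l_f = 1: m_f ∈ {m_i−1, m_i, m_i+1} ∩ [−1, 1] = {-1, 0, 1} → 3 states.
Total: 3.

3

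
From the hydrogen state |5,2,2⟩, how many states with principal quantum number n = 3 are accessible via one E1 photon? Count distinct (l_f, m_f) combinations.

E1 requires Δl = ±1, so l_f ∈ {1, 3}; with 0 ≤ l_f ≤ n_f−1 = 2, the allowed l_f values are {1}.
For l_f = 1: m_f ∈ {m_i−1, m_i, m_i+1} ∩ [−1, 1] = {1} → 1 state.
Total: 1.

1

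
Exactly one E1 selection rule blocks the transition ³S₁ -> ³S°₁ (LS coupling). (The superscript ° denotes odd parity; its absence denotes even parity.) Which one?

Parity must change: even → odd — ok.
ΔS = 0: S: 1 → 1 — ok.
ΔL = 0, ±1 (not L=0↔0): L: 0 → 0, ΔL = +0 — fails.
ΔJ = 0, ±1 (not J=0↔0): J: 1 → 1, ΔJ = +0 — ok.

the L=0 ↔ L=0 exclusion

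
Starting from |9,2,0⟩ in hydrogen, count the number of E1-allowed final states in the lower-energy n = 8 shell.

E1 requires Δl = ±1, so l_f ∈ {1, 3}; with 0 ≤ l_f ≤ n_f−1 = 7, the allowed l_f values are {1, 3}.
For l_f = 1: m_f ∈ {m_i−1, m_i, m_i+1} ∩ [−1, 1] = {-1, 0, 1} → 3 states.
For l_f = 3: m_f ∈ {m_i−1, m_i, m_i+1} ∩ [−3, 3] = {-1, 0, 1} → 3 states.
Total: 6.

6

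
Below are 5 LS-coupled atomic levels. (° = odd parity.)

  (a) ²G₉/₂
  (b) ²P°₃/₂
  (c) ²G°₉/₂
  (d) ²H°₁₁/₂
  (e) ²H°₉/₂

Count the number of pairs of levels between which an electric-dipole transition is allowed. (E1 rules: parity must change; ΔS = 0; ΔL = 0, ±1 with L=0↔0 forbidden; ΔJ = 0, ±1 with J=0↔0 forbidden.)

(a)–(b): forbidden (ΔL, ΔJ).
(a)–(c): allowed.
(a)–(d): allowed.
(a)–(e): allowed.
(b)–(c): forbidden (parity, ΔL, ΔJ).
(b)–(d): forbidden (parity, ΔL, ΔJ).
(b)–(e): forbidden (parity, ΔL, ΔJ).
(c)–(d): forbidden (parity).
(c)–(e): forbidden (parity).
(d)–(e): forbidden (parity).
Allowed pairs: 3 of 10.

3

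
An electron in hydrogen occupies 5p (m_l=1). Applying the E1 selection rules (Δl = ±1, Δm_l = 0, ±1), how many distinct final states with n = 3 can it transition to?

4

E1 requires Δl = ±1, so l_f ∈ {0, 2}; with 0 ≤ l_f ≤ n_f−1 = 2, the allowed l_f values are {0, 2}.
For l_f = 0: m_f ∈ {m_i−1, m_i, m_i+1} ∩ [−0, 0] = {0} → 1 state.
For l_f = 2: m_f ∈ {m_i−1, m_i, m_i+1} ∩ [−2, 2] = {0, 1, 2} → 3 states.
Total: 4.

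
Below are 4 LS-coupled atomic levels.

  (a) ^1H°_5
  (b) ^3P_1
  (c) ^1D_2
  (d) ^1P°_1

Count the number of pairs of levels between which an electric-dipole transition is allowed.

(a)–(b): forbidden (ΔS, ΔL, ΔJ).
(a)–(c): forbidden (ΔL, ΔJ).
(a)–(d): forbidden (parity, ΔL, ΔJ).
(b)–(c): forbidden (parity, ΔS).
(b)–(d): forbidden (ΔS).
(c)–(d): allowed.
Allowed pairs: 1 of 6.

1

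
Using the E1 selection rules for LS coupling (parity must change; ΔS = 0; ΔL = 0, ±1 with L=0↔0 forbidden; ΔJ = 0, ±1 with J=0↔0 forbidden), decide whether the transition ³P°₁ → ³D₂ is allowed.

Reading off the term symbols: S 1→1, L 1→2, J 1→2, parity odd→even.
Parity must change: odd → even — ✓.
ΔS = 0: S: 1 → 1 — ✓.
ΔL = 0, ±1 (not L=0↔0): L: 1 → 2, ΔL = +1 — ✓.
ΔJ = 0, ±1 (not J=0↔0): J: 1 → 2, ΔJ = +1 — ✓.
All four E1 rules are satisfied.

allowed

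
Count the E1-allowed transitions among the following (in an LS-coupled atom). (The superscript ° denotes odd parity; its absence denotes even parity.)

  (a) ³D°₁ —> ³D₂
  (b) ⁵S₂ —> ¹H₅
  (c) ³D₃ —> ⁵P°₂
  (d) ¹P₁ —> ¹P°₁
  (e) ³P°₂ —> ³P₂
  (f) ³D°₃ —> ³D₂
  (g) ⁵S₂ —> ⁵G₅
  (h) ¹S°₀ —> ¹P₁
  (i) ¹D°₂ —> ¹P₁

(a) allowed
(b) forbidden (parity, ΔS, ΔL, ΔJ fail)
(c) forbidden (ΔS fails)
(d) allowed
(e) allowed
(f) allowed
(g) forbidden (parity, ΔL, ΔJ fail)
(h) allowed
(i) allowed
Total allowed: 6 of 9.

6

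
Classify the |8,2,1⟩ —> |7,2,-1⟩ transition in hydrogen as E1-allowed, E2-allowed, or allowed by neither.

Δl = 2 − 2 = +0; l_i + l_f = 4.
Δm_l = -2.
E1 (Δl = ±1, |Δm_l| ≤ 1): not satisfied.
E2 (Δl = 0,±2, l_i+l_f ≥ 2, |Δm_l| ≤ 2): satisfied.

E2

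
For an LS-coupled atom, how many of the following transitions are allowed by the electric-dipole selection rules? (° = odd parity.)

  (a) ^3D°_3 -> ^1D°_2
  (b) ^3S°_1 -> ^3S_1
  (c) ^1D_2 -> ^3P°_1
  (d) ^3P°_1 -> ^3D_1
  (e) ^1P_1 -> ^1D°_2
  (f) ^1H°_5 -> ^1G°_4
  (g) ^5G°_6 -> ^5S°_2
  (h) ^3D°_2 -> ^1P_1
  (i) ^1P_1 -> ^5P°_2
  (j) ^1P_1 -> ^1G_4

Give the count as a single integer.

(a) forbidden (parity, ΔS fail)
(b) forbidden (ΔL fails)
(c) forbidden (ΔS fails)
(d) allowed
(e) allowed
(f) forbidden (parity fails)
(g) forbidden (parity, ΔL, ΔJ fail)
(h) forbidden (ΔS fails)
(i) forbidden (ΔS fails)
(j) forbidden (parity, ΔL, ΔJ fail)
Total allowed: 2 of 10.

2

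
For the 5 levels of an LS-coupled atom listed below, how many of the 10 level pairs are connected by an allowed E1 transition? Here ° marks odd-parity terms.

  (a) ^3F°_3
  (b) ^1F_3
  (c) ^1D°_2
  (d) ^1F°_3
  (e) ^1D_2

4

(a)–(b): forbidden (ΔS).
(a)–(c): forbidden (parity, ΔS).
(a)–(d): forbidden (parity, ΔS).
(a)–(e): forbidden (ΔS).
(b)–(c): allowed.
(b)–(d): allowed.
(b)–(e): forbidden (parity).
(c)–(d): forbidden (parity).
(c)–(e): allowed.
(d)–(e): allowed.
Allowed pairs: 4 of 10.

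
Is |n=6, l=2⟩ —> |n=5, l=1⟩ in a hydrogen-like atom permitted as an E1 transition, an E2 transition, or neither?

E1

Δl = 1 − 2 = -1; l_i + l_f = 3.
E1 (Δl = ±1): satisfied.
E2 (Δl = 0,±2, l_i+l_f ≥ 2): not satisfied.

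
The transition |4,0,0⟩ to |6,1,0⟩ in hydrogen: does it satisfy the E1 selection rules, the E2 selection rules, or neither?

E1

Δl = 1 − 0 = +1; l_i + l_f = 1.
Δm_l = +0.
E1 (Δl = ±1, |Δm_l| ≤ 1): satisfied.
E2 (Δl = 0,±2, l_i+l_f ≥ 2, |Δm_l| ≤ 2): not satisfied.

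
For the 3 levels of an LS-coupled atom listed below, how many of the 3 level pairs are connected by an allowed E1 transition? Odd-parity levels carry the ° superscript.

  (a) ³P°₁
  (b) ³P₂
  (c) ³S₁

(a)–(b): allowed.
(a)–(c): allowed.
(b)–(c): forbidden (parity).
Allowed pairs: 2 of 3.

2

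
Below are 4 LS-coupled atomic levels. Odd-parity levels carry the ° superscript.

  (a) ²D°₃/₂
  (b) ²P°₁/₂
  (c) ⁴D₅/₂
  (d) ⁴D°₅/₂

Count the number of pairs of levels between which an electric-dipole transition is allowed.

1

(a)–(b): forbidden (parity).
(a)–(c): forbidden (ΔS).
(a)–(d): forbidden (parity, ΔS).
(b)–(c): forbidden (ΔS, ΔJ).
(b)–(d): forbidden (parity, ΔS, ΔJ).
(c)–(d): allowed.
Allowed pairs: 1 of 6.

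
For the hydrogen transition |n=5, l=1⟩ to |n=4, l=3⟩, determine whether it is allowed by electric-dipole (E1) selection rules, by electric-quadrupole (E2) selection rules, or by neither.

E2

Δl = 3 − 1 = +2; l_i + l_f = 4.
E1 (Δl = ±1): not satisfied.
E2 (Δl = 0,±2, l_i+l_f ≥ 2): satisfied.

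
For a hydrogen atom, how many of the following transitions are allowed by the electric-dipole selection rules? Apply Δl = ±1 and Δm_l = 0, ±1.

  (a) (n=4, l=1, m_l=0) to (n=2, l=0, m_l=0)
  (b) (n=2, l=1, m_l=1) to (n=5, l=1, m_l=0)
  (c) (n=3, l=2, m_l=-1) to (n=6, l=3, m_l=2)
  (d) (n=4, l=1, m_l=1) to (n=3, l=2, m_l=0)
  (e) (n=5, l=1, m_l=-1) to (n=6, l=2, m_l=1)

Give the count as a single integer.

(a) allowed
(b) forbidden — Δl = +0 (E1 requires Δl = ±1)
(c) forbidden — Δm_l = +3 (E1 requires Δm_l = 0, ±1)
(d) allowed
(e) forbidden — Δm_l = +2 (E1 requires Δm_l = 0, ±1)
Total allowed: 2 of 5.

2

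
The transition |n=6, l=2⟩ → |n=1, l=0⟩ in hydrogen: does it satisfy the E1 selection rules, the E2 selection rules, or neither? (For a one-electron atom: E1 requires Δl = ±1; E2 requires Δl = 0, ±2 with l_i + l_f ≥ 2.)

Δl = 0 − 2 = -2; l_i + l_f = 2.
E1 (Δl = ±1): not satisfied.
E2 (Δl = 0,±2, l_i+l_f ≥ 2): satisfied.

E2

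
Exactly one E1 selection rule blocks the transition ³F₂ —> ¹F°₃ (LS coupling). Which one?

ΔS = 0: S: 1 → 0 — fails.
Parity must change: even → odd — ok.
ΔL = 0, ±1 (not L=0↔0): L: 3 → 3, ΔL = +0 — ok.
ΔJ = 0, ±1 (not J=0↔0): J: 2 → 3, ΔJ = +1 — ok.

the ΔS = 0 rule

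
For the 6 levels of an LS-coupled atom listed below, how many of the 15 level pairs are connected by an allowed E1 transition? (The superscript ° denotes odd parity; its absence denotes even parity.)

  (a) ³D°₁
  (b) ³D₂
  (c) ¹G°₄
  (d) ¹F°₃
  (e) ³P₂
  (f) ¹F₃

(a)–(b): allowed.
(a)–(c): forbidden (parity, ΔS, ΔL, ΔJ).
(a)–(d): forbidden (parity, ΔS, ΔJ).
(a)–(e): allowed.
(a)–(f): forbidden (ΔS, ΔJ).
(b)–(c): forbidden (ΔS, ΔL, ΔJ).
(b)–(d): forbidden (ΔS).
(b)–(e): forbidden (parity).
(b)–(f): forbidden (parity, ΔS).
(c)–(d): forbidden (parity).
(c)–(e): forbidden (ΔS, ΔL, ΔJ).
(c)–(f): allowed.
(d)–(e): forbidden (ΔS, ΔL).
(d)–(f): allowed.
(e)–(f): forbidden (parity, ΔS, ΔL).
Allowed pairs: 4 of 15.

4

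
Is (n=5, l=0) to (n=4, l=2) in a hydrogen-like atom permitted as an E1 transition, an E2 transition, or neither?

Δl = 2 − 0 = +2; l_i + l_f = 2.
E1 (Δl = ±1): not satisfied.
E2 (Δl = 0,±2, l_i+l_f ≥ 2): satisfied.

E2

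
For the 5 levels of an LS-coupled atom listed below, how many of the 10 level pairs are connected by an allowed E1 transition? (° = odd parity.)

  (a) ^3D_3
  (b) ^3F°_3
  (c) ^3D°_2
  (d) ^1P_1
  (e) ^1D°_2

(a)–(b): allowed.
(a)–(c): allowed.
(a)–(d): forbidden (parity, ΔS, ΔJ).
(a)–(e): forbidden (ΔS).
(b)–(c): forbidden (parity).
(b)–(d): forbidden (ΔS, ΔL, ΔJ).
(b)–(e): forbidden (parity, ΔS).
(c)–(d): forbidden (ΔS).
(c)–(e): forbidden (parity, ΔS).
(d)–(e): allowed.
Allowed pairs: 3 of 10.

3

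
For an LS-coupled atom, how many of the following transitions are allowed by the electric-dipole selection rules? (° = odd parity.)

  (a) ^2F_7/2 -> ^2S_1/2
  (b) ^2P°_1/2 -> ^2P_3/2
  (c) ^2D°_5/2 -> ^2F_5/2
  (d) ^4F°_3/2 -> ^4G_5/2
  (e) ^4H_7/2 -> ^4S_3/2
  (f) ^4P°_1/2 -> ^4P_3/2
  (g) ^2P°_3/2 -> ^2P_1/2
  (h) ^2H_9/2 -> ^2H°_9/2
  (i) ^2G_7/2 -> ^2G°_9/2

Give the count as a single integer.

(a) forbidden (parity, ΔL, ΔJ fail)
(b) allowed
(c) allowed
(d) allowed
(e) forbidden (parity, ΔL, ΔJ fail)
(f) allowed
(g) allowed
(h) allowed
(i) allowed
Total allowed: 7 of 9.

7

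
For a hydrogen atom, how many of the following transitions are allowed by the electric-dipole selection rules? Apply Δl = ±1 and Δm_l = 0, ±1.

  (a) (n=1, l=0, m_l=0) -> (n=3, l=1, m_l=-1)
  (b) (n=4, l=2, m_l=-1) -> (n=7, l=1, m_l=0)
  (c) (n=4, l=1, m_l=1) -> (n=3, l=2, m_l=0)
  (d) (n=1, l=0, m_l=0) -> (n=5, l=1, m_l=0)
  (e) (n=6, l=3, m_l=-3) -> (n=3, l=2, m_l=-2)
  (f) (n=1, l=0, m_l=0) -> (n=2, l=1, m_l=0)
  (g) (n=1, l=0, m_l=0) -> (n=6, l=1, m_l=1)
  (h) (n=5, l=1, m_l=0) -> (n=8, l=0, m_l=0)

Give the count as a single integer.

(a) allowed
(b) allowed
(c) allowed
(d) allowed
(e) allowed
(f) allowed
(g) allowed
(h) allowed
Total allowed: 8 of 8.

8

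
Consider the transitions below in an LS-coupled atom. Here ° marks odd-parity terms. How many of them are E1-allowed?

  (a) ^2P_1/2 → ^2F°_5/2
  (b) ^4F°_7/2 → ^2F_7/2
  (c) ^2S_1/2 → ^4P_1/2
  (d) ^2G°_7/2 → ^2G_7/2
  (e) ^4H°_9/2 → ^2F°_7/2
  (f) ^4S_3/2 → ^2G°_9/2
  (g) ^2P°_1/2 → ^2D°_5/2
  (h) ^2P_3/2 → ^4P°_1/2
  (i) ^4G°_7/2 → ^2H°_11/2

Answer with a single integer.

1

(a) forbidden (ΔL, ΔJ fail)
(b) forbidden (ΔS fails)
(c) forbidden (parity, ΔS fail)
(d) allowed
(e) forbidden (parity, ΔS, ΔL fail)
(f) forbidden (ΔS, ΔL, ΔJ fail)
(g) forbidden (parity, ΔJ fail)
(h) forbidden (ΔS fails)
(i) forbidden (parity, ΔS, ΔJ fail)
Total allowed: 1 of 9.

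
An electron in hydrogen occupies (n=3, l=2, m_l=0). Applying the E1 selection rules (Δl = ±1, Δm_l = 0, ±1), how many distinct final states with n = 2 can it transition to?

E1 requires Δl = ±1, so l_f ∈ {1, 3}; with 0 ≤ l_f ≤ n_f−1 = 1, the allowed l_f values are {1}.
For l_f = 1: m_f ∈ {m_i−1, m_i, m_i+1} ∩ [−1, 1] = {-1, 0, 1} → 3 states.
Total: 3.

3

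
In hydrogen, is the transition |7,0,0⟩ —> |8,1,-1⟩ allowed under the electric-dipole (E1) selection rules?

allowed

l: 0 → 1 (Δl = +1). Δl = ±1 passes.
m_l: 0 → -1 (Δm_l = -1). |Δm_l| ≤ 1 passes.
All E1 selection rules are satisfied.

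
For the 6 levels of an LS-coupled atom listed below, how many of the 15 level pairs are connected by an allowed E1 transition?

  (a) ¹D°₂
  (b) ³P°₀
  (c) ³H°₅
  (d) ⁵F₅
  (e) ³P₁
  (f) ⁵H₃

(a)–(b): forbidden (parity, ΔS, ΔJ).
(a)–(c): forbidden (parity, ΔS, ΔL, ΔJ).
(a)–(d): forbidden (ΔS, ΔJ).
(a)–(e): forbidden (ΔS).
(a)–(f): forbidden (ΔS, ΔL).
(b)–(c): forbidden (parity, ΔL, ΔJ).
(b)–(d): forbidden (ΔS, ΔL, ΔJ).
(b)–(e): allowed.
(b)–(f): forbidden (ΔS, ΔL, ΔJ).
(c)–(d): forbidden (ΔS, ΔL).
(c)–(e): forbidden (ΔL, ΔJ).
(c)–(f): forbidden (ΔS, ΔJ).
(d)–(e): forbidden (parity, ΔS, ΔL, ΔJ).
(d)–(f): forbidden (parity, ΔL, ΔJ).
(e)–(f): forbidden (parity, ΔS, ΔL, ΔJ).
Allowed pairs: 1 of 15.

1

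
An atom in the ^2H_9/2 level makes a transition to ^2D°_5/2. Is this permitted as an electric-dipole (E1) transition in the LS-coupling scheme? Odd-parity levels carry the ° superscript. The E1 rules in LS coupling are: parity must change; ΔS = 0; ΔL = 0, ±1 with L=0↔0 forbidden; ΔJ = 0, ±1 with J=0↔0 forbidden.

forbidden

ΔL = 0, ±1 (not L=0↔0): L: 5 → 2, ΔL = -3 — fails.
ΔS = 0: S: 1/2 → 1/2 — ok.
ΔJ = 0, ±1 (not J=0↔0): J: 9/2 → 5/2, ΔJ = -2 — fails.
Parity must change: even → odd — ok.
Rule(s) violated: ΔL, ΔJ.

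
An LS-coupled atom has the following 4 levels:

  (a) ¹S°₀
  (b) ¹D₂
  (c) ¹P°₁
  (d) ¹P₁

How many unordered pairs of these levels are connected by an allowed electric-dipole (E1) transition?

(a)–(b): forbidden (ΔL, ΔJ).
(a)–(c): forbidden (parity).
(a)–(d): allowed.
(b)–(c): allowed.
(b)–(d): forbidden (parity).
(c)–(d): allowed.
Allowed pairs: 3 of 6.

3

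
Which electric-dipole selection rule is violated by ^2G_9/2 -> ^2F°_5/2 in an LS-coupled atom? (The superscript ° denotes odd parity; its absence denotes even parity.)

Reading off the term symbols: S 1/2→1/2, L 4→3, J 9/2→5/2, parity even→odd.
Parity must change: even → odd — ok.
ΔS = 0: S: 1/2 → 1/2 — ok.
ΔL = 0, ±1 (not L=0↔0): L: 4 → 3, ΔL = -1 — ok.
ΔJ = 0, ±1 (not J=0↔0): J: 9/2 → 5/2, ΔJ = -2 — fails.

the ΔJ = 0, ±1 rule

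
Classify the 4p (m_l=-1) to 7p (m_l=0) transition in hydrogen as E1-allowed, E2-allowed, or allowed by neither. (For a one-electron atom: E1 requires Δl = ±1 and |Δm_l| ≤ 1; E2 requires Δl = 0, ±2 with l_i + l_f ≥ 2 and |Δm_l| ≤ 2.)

E2

Δl = 1 − 1 = +0; l_i + l_f = 2.
Δm_l = +1.
E1 (Δl = ±1, |Δm_l| ≤ 1): not satisfied.
E2 (Δl = 0,±2, l_i+l_f ≥ 2, |Δm_l| ≤ 2): satisfied.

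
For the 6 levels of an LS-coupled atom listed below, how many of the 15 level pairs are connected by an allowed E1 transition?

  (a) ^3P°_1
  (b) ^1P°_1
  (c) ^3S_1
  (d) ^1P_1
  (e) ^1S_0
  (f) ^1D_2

(a)–(b): forbidden (parity, ΔS).
(a)–(c): allowed.
(a)–(d): forbidden (ΔS).
(a)–(e): forbidden (ΔS).
(a)–(f): forbidden (ΔS).
(b)–(c): forbidden (ΔS).
(b)–(d): allowed.
(b)–(e): allowed.
(b)–(f): allowed.
(c)–(d): forbidden (parity, ΔS).
(c)–(e): forbidden (parity, ΔS, ΔL).
(c)–(f): forbidden (parity, ΔS, ΔL).
(d)–(e): forbidden (parity).
(d)–(f): forbidden (parity).
(e)–(f): forbidden (parity, ΔL, ΔJ).
Allowed pairs: 4 of 15.

4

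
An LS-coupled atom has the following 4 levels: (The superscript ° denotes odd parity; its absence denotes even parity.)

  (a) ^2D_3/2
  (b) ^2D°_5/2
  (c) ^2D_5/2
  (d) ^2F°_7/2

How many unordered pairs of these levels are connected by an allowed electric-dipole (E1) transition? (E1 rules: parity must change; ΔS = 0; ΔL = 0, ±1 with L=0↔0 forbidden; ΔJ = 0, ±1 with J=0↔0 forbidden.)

(a)–(b): allowed.
(a)–(c): forbidden (parity).
(a)–(d): forbidden (ΔJ).
(b)–(c): allowed.
(b)–(d): forbidden (parity).
(c)–(d): allowed.
Allowed pairs: 3 of 6.

3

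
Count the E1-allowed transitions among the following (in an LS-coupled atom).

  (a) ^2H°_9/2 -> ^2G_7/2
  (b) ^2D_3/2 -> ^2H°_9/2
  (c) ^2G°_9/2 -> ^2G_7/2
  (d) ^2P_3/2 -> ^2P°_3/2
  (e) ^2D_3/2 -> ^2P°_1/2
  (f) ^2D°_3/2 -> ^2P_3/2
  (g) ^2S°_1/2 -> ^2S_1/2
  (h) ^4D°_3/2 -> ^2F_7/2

(a) allowed
(b) forbidden (ΔL, ΔJ fail)
(c) allowed
(d) allowed
(e) allowed
(f) allowed
(g) forbidden (ΔL fails)
(h) forbidden (ΔS, ΔJ fail)
Total allowed: 5 of 8.

5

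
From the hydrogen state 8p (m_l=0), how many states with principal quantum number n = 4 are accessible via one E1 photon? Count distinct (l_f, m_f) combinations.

4

E1 requires Δl = ±1, so l_f ∈ {0, 2}; with 0 ≤ l_f ≤ n_f−1 = 3, the allowed l_f values are {0, 2}.
For l_f = 0: m_f ∈ {m_i−1, m_i, m_i+1} ∩ [−0, 0] = {0} → 1 state.
For l_f = 2: m_f ∈ {m_i−1, m_i, m_i+1} ∩ [−2, 2] = {-1, 0, 1} → 3 states.
Total: 4.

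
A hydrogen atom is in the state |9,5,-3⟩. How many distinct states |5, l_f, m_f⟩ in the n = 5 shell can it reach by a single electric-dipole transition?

E1 requires Δl = ±1, so l_f ∈ {4, 6}; with 0 ≤ l_f ≤ n_f−1 = 4, the allowed l_f values are {4}.
For l_f = 4: m_f ∈ {m_i−1, m_i, m_i+1} ∩ [−4, 4] = {-4, -3, -2} → 3 states.
Total: 3.

3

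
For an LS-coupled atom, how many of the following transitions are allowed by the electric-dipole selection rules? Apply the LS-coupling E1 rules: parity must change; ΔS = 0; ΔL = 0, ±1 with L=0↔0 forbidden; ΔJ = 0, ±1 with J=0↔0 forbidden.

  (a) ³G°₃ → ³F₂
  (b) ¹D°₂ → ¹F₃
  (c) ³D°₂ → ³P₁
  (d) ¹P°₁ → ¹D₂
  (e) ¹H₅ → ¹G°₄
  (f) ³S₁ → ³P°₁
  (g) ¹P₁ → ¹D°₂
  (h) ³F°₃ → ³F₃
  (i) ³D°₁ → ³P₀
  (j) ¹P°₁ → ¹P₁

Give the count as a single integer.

(a) allowed
(b) allowed
(c) allowed
(d) allowed
(e) allowed
(f) allowed
(g) allowed
(h) allowed
(i) allowed
(j) allowed
Total allowed: 10 of 10.

10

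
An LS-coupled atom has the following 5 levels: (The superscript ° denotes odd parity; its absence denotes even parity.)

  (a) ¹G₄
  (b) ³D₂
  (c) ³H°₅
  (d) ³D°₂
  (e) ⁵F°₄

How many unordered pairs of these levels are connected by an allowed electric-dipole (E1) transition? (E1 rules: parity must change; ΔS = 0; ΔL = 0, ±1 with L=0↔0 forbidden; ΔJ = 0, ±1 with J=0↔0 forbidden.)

1

(a)–(b): forbidden (parity, ΔS, ΔL, ΔJ).
(a)–(c): forbidden (ΔS).
(a)–(d): forbidden (ΔS, ΔL, ΔJ).
(a)–(e): forbidden (ΔS).
(b)–(c): forbidden (ΔL, ΔJ).
(b)–(d): allowed.
(b)–(e): forbidden (ΔS, ΔJ).
(c)–(d): forbidden (parity, ΔL, ΔJ).
(c)–(e): forbidden (parity, ΔS, ΔL).
(d)–(e): forbidden (parity, ΔS, ΔJ).
Allowed pairs: 1 of 10.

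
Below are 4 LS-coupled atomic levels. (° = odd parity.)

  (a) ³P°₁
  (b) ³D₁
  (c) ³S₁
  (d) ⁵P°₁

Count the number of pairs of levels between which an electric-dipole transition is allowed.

(a)–(b): allowed.
(a)–(c): allowed.
(a)–(d): forbidden (parity, ΔS).
(b)–(c): forbidden (parity, ΔL).
(b)–(d): forbidden (ΔS).
(c)–(d): forbidden (ΔS).
Allowed pairs: 2 of 6.

2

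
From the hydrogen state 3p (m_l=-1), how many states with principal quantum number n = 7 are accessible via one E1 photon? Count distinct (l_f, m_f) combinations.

E1 requires Δl = ±1, so l_f ∈ {0, 2}; with 0 ≤ l_f ≤ n_f−1 = 6, the allowed l_f values are {0, 2}.
For l_f = 0: m_f ∈ {m_i−1, m_i, m_i+1} ∩ [−0, 0] = {0} → 1 state.
For l_f = 2: m_f ∈ {m_i−1, m_i, m_i+1} ∩ [−2, 2] = {-2, -1, 0} → 3 states.
Total: 4.

4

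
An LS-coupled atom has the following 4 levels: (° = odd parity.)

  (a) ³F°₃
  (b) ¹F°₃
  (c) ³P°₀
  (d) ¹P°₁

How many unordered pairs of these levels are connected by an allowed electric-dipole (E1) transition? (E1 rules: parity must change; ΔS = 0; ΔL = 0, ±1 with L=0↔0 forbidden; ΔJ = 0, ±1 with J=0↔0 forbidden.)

0

(a)–(b): forbidden (parity, ΔS).
(a)–(c): forbidden (parity, ΔL, ΔJ).
(a)–(d): forbidden (parity, ΔS, ΔL, ΔJ).
(b)–(c): forbidden (parity, ΔS, ΔL, ΔJ).
(b)–(d): forbidden (parity, ΔL, ΔJ).
(c)–(d): forbidden (parity, ΔS).
Allowed pairs: 0 of 6.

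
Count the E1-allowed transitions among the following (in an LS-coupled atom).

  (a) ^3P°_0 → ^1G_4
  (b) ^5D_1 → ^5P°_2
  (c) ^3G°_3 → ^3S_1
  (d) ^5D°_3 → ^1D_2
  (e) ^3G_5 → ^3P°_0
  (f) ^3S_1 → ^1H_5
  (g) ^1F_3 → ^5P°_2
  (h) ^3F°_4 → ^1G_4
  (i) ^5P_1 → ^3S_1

(a) forbidden (ΔS, ΔL, ΔJ fail)
(b) allowed
(c) forbidden (ΔL, ΔJ fail)
(d) forbidden (ΔS fails)
(e) forbidden (ΔL, ΔJ fail)
(f) forbidden (parity, ΔS, ΔL, ΔJ fail)
(g) forbidden (ΔS, ΔL fail)
(h) forbidden (ΔS fails)
(i) forbidden (parity, ΔS fail)
Total allowed: 1 of 9.

1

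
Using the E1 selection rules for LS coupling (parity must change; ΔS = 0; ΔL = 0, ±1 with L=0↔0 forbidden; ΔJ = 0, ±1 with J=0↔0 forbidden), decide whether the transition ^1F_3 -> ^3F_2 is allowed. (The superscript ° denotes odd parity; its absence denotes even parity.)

forbidden

Initial level: S=0, L=3, J=3, parity even. Final level: S=1, L=3, J=2, parity even.
Parity must change: even → even — violated.
ΔS = 0: S: 0 → 1 — violated.
ΔL = 0, ±1 (not L=0↔0): L: 3 → 3, ΔL = +0 — satisfied.
ΔJ = 0, ±1 (not J=0↔0): J: 3 → 2, ΔJ = -1 — satisfied.
Rule(s) violated: parity, ΔS.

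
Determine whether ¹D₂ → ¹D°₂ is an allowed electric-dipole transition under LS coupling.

allowed

Initial level: S=0, L=2, J=2, parity even. Final level: S=0, L=2, J=2, parity odd.
ΔL = 0, ±1 (not L=0↔0): L: 2 → 2, ΔL = +0 — satisfied.
ΔJ = 0, ±1 (not J=0↔0): J: 2 → 2, ΔJ = +0 — satisfied.
ΔS = 0: S: 0 → 0 — satisfied.
Parity must change: even → odd — satisfied.
All four E1 rules are satisfied.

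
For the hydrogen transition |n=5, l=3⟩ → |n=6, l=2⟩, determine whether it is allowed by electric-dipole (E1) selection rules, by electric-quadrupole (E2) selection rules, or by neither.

E1

Δl = 2 − 3 = -1; l_i + l_f = 5.
E1 (Δl = ±1): satisfied.
E2 (Δl = 0,±2, l_i+l_f ≥ 2): not satisfied.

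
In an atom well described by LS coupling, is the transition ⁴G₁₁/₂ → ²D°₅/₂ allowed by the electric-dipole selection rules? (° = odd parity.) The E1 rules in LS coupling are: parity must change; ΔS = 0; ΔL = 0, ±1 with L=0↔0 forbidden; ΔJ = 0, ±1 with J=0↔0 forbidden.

Initial level: S=3/2, L=4, J=11/2, parity even. Final level: S=1/2, L=2, J=5/2, parity odd.
Parity must change: even → odd — passes.
ΔS = 0: S: 3/2 → 1/2 — fails.
ΔL = 0, ±1 (not L=0↔0): L: 4 → 2, ΔL = -2 — fails.
ΔJ = 0, ±1 (not J=0↔0): J: 11/2 → 5/2, ΔJ = -3 — fails.
Rule(s) violated: ΔS, ΔL, ΔJ.

forbidden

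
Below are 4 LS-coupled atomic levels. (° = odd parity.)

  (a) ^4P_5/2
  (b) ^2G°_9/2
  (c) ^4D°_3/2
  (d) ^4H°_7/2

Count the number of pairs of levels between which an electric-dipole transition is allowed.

(a)–(b): forbidden (ΔS, ΔL, ΔJ).
(a)–(c): allowed.
(a)–(d): forbidden (ΔL).
(b)–(c): forbidden (parity, ΔS, ΔL, ΔJ).
(b)–(d): forbidden (parity, ΔS).
(c)–(d): forbidden (parity, ΔL, ΔJ).
Allowed pairs: 1 of 6.

1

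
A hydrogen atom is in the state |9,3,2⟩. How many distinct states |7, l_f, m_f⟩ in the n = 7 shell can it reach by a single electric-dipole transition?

5

E1 requires Δl = ±1, so l_f ∈ {2, 4}; with 0 ≤ l_f ≤ n_f−1 = 6, the allowed l_f values are {2, 4}.
For l_f = 2: m_f ∈ {m_i−1, m_i, m_i+1} ∩ [−2, 2] = {1, 2} → 2 states.
For l_f = 4: m_f ∈ {m_i−1, m_i, m_i+1} ∩ [−4, 4] = {1, 2, 3} → 3 states.
Total: 5.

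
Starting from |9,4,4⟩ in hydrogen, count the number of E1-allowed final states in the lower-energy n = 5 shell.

E1 requires Δl = ±1, so l_f ∈ {3, 5}; with 0 ≤ l_f ≤ n_f−1 = 4, the allowed l_f values are {3}.
For l_f = 3: m_f ∈ {m_i−1, m_i, m_i+1} ∩ [−3, 3] = {3} → 1 state.
Total: 1.

1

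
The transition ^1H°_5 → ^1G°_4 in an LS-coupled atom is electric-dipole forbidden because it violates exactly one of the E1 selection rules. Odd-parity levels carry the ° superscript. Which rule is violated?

parity

Initial level: S=0, L=5, J=5, parity odd. Final level: S=0, L=4, J=4, parity odd.
Parity must change: odd → odd — fails.
ΔS = 0: S: 0 → 0 — ok.
ΔL = 0, ±1 (not L=0↔0): L: 5 → 4, ΔL = -1 — ok.
ΔJ = 0, ±1 (not J=0↔0): J: 5 → 4, ΔJ = -1 — ok.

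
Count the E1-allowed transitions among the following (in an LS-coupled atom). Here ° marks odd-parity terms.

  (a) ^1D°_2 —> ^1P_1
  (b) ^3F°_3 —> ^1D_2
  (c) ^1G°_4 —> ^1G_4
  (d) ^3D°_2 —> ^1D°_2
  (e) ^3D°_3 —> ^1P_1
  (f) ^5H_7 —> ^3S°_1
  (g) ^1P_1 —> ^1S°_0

3

(a) allowed
(b) forbidden (ΔS fails)
(c) allowed
(d) forbidden (parity, ΔS fail)
(e) forbidden (ΔS, ΔJ fail)
(f) forbidden (ΔS, ΔL, ΔJ fail)
(g) allowed
Total allowed: 3 of 7.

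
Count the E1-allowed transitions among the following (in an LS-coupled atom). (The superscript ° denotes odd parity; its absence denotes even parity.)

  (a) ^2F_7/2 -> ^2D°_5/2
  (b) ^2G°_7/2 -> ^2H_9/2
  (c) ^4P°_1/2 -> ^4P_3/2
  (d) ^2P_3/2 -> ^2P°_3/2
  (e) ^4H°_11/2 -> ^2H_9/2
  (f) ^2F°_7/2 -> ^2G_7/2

(a) allowed
(b) allowed
(c) allowed
(d) allowed
(e) forbidden (ΔS fails)
(f) allowed
Total allowed: 5 of 6.

5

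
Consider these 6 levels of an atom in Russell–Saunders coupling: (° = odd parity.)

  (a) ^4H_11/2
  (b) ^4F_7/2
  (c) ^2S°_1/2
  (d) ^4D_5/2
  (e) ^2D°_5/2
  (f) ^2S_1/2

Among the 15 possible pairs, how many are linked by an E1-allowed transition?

0

(a)–(b): forbidden (parity, ΔL, ΔJ).
(a)–(c): forbidden (ΔS, ΔL, ΔJ).
(a)–(d): forbidden (parity, ΔL, ΔJ).
(a)–(e): forbidden (ΔS, ΔL, ΔJ).
(a)–(f): forbidden (parity, ΔS, ΔL, ΔJ).
(b)–(c): forbidden (ΔS, ΔL, ΔJ).
(b)–(d): forbidden (parity).
(b)–(e): forbidden (ΔS).
(b)–(f): forbidden (parity, ΔS, ΔL, ΔJ).
(c)–(d): forbidden (ΔS, ΔL, ΔJ).
(c)–(e): forbidden (parity, ΔL, ΔJ).
(c)–(f): forbidden (ΔL).
(d)–(e): forbidden (ΔS).
(d)–(f): forbidden (parity, ΔS, ΔL, ΔJ).
(e)–(f): forbidden (ΔL, ΔJ).
Allowed pairs: 0 of 15.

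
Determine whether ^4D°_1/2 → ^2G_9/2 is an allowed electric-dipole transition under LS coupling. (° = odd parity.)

forbidden

Initial level: S=3/2, L=2, J=1/2, parity odd. Final level: S=1/2, L=4, J=9/2, parity even.
Parity must change: odd → even — passes.
ΔJ = 0, ±1 (not J=0↔0): J: 1/2 → 9/2, ΔJ = +4 — fails.
ΔL = 0, ±1 (not L=0↔0): L: 2 → 4, ΔL = +2 — fails.
ΔS = 0: S: 3/2 → 1/2 — fails.
Rule(s) violated: ΔS, ΔL, ΔJ.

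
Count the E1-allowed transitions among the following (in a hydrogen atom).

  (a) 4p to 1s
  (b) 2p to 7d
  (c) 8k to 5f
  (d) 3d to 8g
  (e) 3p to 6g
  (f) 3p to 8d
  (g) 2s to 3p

4

(a) allowed
(b) allowed
(c) forbidden — Δl = -4 (E1 requires Δl = ±1)
(d) forbidden — Δl = +2 (E1 requires Δl = ±1)
(e) forbidden — Δl = +3 (E1 requires Δl = ±1)
(f) allowed
(g) allowed
Total allowed: 4 of 7.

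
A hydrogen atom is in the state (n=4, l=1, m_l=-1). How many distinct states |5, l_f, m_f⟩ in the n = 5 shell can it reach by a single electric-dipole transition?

E1 requires Δl = ±1, so l_f ∈ {0, 2}; with 0 ≤ l_f ≤ n_f−1 = 4, the allowed l_f values are {0, 2}.
For l_f = 0: m_f ∈ {m_i−1, m_i, m_i+1} ∩ [−0, 0] = {0} → 1 state.
For l_f = 2: m_f ∈ {m_i−1, m_i, m_i+1} ∩ [−2, 2] = {-2, -1, 0} → 3 states.
Total: 4.

4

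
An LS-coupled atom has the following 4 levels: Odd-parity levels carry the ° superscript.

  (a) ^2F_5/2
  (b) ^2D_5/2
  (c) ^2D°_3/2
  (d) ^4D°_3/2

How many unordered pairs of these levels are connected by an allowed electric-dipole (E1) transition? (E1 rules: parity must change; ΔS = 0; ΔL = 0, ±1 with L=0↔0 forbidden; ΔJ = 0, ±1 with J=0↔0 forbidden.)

(a)–(b): forbidden (parity).
(a)–(c): allowed.
(a)–(d): forbidden (ΔS).
(b)–(c): allowed.
(b)–(d): forbidden (ΔS).
(c)–(d): forbidden (parity, ΔS).
Allowed pairs: 2 of 6.

2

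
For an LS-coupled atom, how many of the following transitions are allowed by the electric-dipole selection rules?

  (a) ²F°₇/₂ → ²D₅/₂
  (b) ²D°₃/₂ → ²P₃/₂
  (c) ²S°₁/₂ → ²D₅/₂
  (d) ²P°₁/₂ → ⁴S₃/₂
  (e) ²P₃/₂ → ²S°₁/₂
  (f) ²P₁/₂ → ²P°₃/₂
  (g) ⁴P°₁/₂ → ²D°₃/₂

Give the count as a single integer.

4

(a) allowed
(b) allowed
(c) forbidden (ΔL, ΔJ fail)
(d) forbidden (ΔS fails)
(e) allowed
(f) allowed
(g) forbidden (parity, ΔS fail)
Total allowed: 4 of 7.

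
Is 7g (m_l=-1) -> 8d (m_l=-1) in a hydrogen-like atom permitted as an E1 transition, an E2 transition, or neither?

E2

Δl = 2 − 4 = -2; l_i + l_f = 6.
Δm_l = +0.
E1 (Δl = ±1, |Δm_l| ≤ 1): not satisfied.
E2 (Δl = 0,±2, l_i+l_f ≥ 2, |Δm_l| ≤ 2): satisfied.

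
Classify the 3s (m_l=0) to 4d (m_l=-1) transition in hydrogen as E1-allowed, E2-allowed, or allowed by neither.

E2

Δl = 2 − 0 = +2; l_i + l_f = 2.
Δm_l = -1.
E1 (Δl = ±1, |Δm_l| ≤ 1): not satisfied.
E2 (Δl = 0,±2, l_i+l_f ≥ 2, |Δm_l| ≤ 2): satisfied.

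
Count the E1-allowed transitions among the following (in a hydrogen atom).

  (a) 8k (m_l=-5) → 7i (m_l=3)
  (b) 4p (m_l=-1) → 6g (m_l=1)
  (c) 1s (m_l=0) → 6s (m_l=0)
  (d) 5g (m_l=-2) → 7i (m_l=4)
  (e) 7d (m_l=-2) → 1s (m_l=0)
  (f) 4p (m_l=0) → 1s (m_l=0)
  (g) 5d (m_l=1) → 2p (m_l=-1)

1

(a) forbidden — Δm_l = +8 (E1 requires Δm_l = 0, ±1)
(b) forbidden — Δl = +3 (E1 requires Δl = ±1); Δm_l = +2 (E1 requires Δm_l = 0, ±1)
(c) forbidden — Δl = +0 (E1 requires Δl = ±1)
(d) forbidden — Δl = +2 (E1 requires Δl = ±1); Δm_l = +6 (E1 requires Δm_l = 0, ±1)
(e) forbidden — Δl = -2 (E1 requires Δl = ±1); Δm_l = +2 (E1 requires Δm_l = 0, ±1)
(f) allowed
(g) forbidden — Δm_l = -2 (E1 requires Δm_l = 0, ±1)
Total allowed: 1 of 7.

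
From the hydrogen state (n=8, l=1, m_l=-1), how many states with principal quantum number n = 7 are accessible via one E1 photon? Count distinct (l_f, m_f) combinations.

E1 requires Δl = ±1, so l_f ∈ {0, 2}; with 0 ≤ l_f ≤ n_f−1 = 6, the allowed l_f values are {0, 2}.
For l_f = 0: m_f ∈ {m_i−1, m_i, m_i+1} ∩ [−0, 0] = {0} → 1 state.
For l_f = 2: m_f ∈ {m_i−1, m_i, m_i+1} ∩ [−2, 2] = {-2, -1, 0} → 3 states.
Total: 4.

4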